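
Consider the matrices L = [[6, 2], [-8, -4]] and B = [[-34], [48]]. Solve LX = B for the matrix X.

L is on the left of X, so left-multiply by L⁻¹: X = L⁻¹B.
det L = -8, so L⁻¹ = [[1/2, 1/4], [-1, -3/4]].
X = L⁻¹B = [[1/2, 1/4], [-1, -3/4]] · [[-34], [48]] = [[-5], [-2]].

X = [[-5], [-2]]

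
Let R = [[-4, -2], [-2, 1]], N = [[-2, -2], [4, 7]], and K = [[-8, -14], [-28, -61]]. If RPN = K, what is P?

P = [[2, 3], [-4, -5]]

Isolating P: multiply by R⁻¹ from the left and N⁻¹ from the right, so P = R⁻¹KN⁻¹.
R has determinant -8; R⁻¹ = [[-1/8, -1/4], [-1/4, 1/2]].
N has determinant -6; N⁻¹ = [[-7/6, -1/3], [2/3, 1/3]].
R⁻¹K = [[8, 17], [-12, -27]].
P = (R⁻¹K)N⁻¹ = [[2, 3], [-4, -5]].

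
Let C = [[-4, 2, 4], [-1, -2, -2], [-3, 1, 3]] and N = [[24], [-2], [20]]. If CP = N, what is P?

C is on the left of P, so left-multiply by C⁻¹: P = C⁻¹N.
C has determinant 6; C⁻¹ = [[-2/3, -1/3, 2/3], [3/2, 0, -2], [-7/6, -1/3, 5/3]].
P = C⁻¹N = [[-2/3, -1/3, 2/3], [3/2, 0, -2], [-7/6, -1/3, 5/3]] · [[24], [-2], [20]] = [[-2], [-4], [6]].

P = [[-2], [-4], [6]]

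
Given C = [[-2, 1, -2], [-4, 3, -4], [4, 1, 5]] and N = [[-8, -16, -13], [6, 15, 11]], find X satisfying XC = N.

X = [[4, -5, -5], [1, 3, 5]]

Since C sits to the right of X, X = NC⁻¹.
det C = -2, so C⁻¹ = [[-19/2, 7/2, -1], [-2, 1, 0], [8, -3, 1]].
X = NC⁻¹ = [[-8, -16, -13], [6, 15, 11]] · [[-19/2, 7/2, -1], [-2, 1, 0], [8, -3, 1]] = [[4, -5, -5], [1, 3, 5]].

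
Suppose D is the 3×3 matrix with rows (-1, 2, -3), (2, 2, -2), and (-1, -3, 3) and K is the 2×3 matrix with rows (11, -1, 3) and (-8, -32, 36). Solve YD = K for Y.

D is on the right of Y, so right-multiply by D⁻¹: Y = KD⁻¹.
det D = 4, so D⁻¹ = [[0, 3/4, 1/2], [-1, -3/2, -2], [-1, -5/4, -3/2]].
Y = KD⁻¹ = [[11, -1, 3], [-8, -32, 36]] · [[0, 3/4, 1/2], [-1, -3/2, -2], [-1, -5/4, -3/2]] = [[-2, 6, 3], [-4, -3, 6]].

Y = [[-2, 6, 3], [-4, -3, 6]]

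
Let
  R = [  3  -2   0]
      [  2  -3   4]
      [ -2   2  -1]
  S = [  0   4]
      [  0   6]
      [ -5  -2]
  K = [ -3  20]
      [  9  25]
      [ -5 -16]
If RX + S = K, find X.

RX = K − S = [[-3, 16], [9, 19], [0, -14]].
Left-multiplying both sides by R⁻¹ gives X = R⁻¹(K − S).
det R = -3, so R⁻¹ = [[5/3, 2/3, 8/3], [2, 1, 4], [2/3, 2/3, 5/3]].
X = R⁻¹(K − S) = [[1, 2], [3, -5], [4, 0]].

X = [[1, 2], [3, -5], [4, 0]]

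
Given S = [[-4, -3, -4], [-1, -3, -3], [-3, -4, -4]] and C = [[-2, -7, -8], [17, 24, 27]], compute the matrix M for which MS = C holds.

Right-multiplying both sides by S⁻¹ gives M = CS⁻¹.
det S = 5, so S⁻¹ = [[0, 4/5, -3/5], [1, 4/5, -8/5], [-1, -7/5, 9/5]].
M = CS⁻¹ = [[-2, -7, -8], [17, 24, 27]] · [[0, 4/5, -3/5], [1, 4/5, -8/5], [-1, -7/5, 9/5]] = [[1, 4, -2], [-3, -5, 0]].

M = [[1, 4, -2], [-3, -5, 0]]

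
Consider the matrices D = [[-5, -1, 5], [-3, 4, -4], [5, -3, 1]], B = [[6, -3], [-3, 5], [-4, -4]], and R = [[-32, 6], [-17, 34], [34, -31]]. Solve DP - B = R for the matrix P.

P = [[4, -5], [-4, 2], [-2, -4]]

DP = R + B = [[-26, 3], [-20, 39], [30, -35]].
D is on the left of P, so left-multiply by D⁻¹: P = D⁻¹(R + B).
det D = 2; the adjugate gives D⁻¹ = [[-4, -7, -8], [-17/2, -15, -35/2], [-11/2, -10, -23/2]].
P = D⁻¹(R + B) = [[4, -5], [-4, 2], [-2, -4]].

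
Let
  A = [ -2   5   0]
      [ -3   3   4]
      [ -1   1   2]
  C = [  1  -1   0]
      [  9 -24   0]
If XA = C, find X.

X = [[0, -1, 2], [-5, 1, -2]]

A is on the right of X, so right-multiply by A⁻¹: X = CA⁻¹.
det A = 6; the adjugate gives A⁻¹ = [[1/3, -5/3, 10/3], [1/3, -2/3, 4/3], [0, -1/2, 3/2]].
X = CA⁻¹ = [[1, -1, 0], [9, -24, 0]] · [[1/3, -5/3, 10/3], [1/3, -2/3, 4/3], [0, -1/2, 3/2]] = [[0, -1, 2], [-5, 1, -2]].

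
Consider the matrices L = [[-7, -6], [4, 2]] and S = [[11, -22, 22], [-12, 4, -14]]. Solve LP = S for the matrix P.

P = [[-5, -2, -4], [4, 6, 1]]

Since L multiplies P on the left, P = L⁻¹S.
det L = 10, so L⁻¹ = [[1/5, 3/5], [-2/5, -7/10]].
P = L⁻¹S = [[1/5, 3/5], [-2/5, -7/10]] · [[11, -22, 22], [-12, 4, -14]] = [[-5, -2, -4], [4, 6, 1]].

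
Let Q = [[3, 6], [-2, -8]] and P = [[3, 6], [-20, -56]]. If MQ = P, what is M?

Right-multiplying both sides by Q⁻¹ gives M = PQ⁻¹.
det Q = -12; the adjugate gives Q⁻¹ = [[2/3, 1/2], [-1/6, -1/4]].
M = PQ⁻¹ = [[3, 6], [-20, -56]] · [[2/3, 1/2], [-1/6, -1/4]] = [[1, 0], [-4, 4]].

M = [[1, 0], [-4, 4]]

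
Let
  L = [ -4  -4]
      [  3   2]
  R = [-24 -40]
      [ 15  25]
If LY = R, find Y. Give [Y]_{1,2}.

Left-multiplying both sides by L⁻¹ gives Y = L⁻¹R.
det L = 4, so L⁻¹ = [[1/2, 1], [-3/4, -1]].
Y = L⁻¹R = [[1/2, 1], [-3/4, -1]] · [[-24, -40], [15, 25]] = [[3, 5], [3, 5]].

5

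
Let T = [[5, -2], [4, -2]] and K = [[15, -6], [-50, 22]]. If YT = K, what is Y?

Since T sits to the right of Y, Y = KT⁻¹.
T has determinant -2; T⁻¹ = [[1, -1], [2, -5/2]].
Y = KT⁻¹ = [[15, -6], [-50, 22]] · [[1, -1], [2, -5/2]] = [[3, 0], [-6, -5]].

Y = [[3, 0], [-6, -5]]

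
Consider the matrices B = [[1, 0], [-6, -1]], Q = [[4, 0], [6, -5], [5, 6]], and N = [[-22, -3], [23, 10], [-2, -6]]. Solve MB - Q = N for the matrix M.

MB = N + Q = [[-18, -3], [29, 5], [3, 0]].
Right-multiplying both sides by B⁻¹ gives M = (N + Q)B⁻¹.
det B = -1; the adjugate gives B⁻¹ = [[1, 0], [-6, -1]].
M = (N + Q)B⁻¹ = [[0, 3], [-1, -5], [3, 0]].

M = [[0, 3], [-1, -5], [3, 0]]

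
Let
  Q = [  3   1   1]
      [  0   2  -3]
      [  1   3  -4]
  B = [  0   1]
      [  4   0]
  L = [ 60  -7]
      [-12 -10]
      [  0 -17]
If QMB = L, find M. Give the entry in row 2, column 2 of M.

Left-multiply by Q⁻¹ and right-multiply by B⁻¹: M = Q⁻¹LB⁻¹.
det Q = -2, so Q⁻¹ = [[-1/2, -7/2, 5/2], [3/2, 13/2, -9/2], [1, 4, -3]].
B has determinant -4; B⁻¹ = [[0, 1/4], [1, 0]].
Q⁻¹L = [[12, -4], [12, 1], [12, 4]].
M = (Q⁻¹L)B⁻¹ = [[-4, 3], [1, 3], [4, 3]].

3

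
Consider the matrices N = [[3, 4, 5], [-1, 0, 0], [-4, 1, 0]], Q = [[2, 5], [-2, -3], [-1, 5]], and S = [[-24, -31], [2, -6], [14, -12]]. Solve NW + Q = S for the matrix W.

NW = S − Q = [[-26, -36], [4, -3], [15, -17]].
Left-multiplying both sides by N⁻¹ gives W = N⁻¹(S − Q).
det N = -5; the adjugate gives N⁻¹ = [[0, -1, 0], [0, -4, 1], [1/5, 19/5, -4/5]].
W = N⁻¹(S − Q) = [[-4, 3], [-1, -5], [-2, -5]].

W = [[-4, 3], [-1, -5], [-2, -5]]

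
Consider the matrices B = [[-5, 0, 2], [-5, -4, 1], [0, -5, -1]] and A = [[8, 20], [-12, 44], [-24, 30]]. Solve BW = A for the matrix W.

Since B multiplies W on the left, W = B⁻¹A.
det B = 5, so B⁻¹ = [[9/5, -2, 8/5], [-1, 1, -1], [5, -5, 4]].
W = B⁻¹A = [[9/5, -2, 8/5], [-1, 1, -1], [5, -5, 4]] · [[8, 20], [-12, 44], [-24, 30]] = [[0, -4], [4, -6], [4, 0]].

W = [[0, -4], [4, -6], [4, 0]]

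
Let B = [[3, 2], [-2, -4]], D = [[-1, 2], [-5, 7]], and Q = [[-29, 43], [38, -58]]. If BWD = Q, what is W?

W = B⁻¹QD⁻¹ (apply B⁻¹ on the left and D⁻¹ on the right).
B has determinant -8; B⁻¹ = [[1/2, 1/4], [-1/4, -3/8]].
det D = 3; the adjugate gives D⁻¹ = [[7/3, -2/3], [5/3, -1/3]].
B⁻¹Q = [[-5, 7], [-7, 11]].
W = (B⁻¹Q)D⁻¹ = [[0, 1], [2, 1]].

W = [[0, 1], [2, 1]]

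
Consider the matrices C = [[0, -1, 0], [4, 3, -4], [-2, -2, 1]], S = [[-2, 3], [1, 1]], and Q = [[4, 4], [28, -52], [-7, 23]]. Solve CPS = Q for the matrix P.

Isolating P: multiply by C⁻¹ from the left and S⁻¹ from the right, so P = C⁻¹QS⁻¹.
det C = -4; the adjugate gives C⁻¹ = [[5/4, -1/4, -1], [-1, 0, 0], [1/2, -1/2, -1]].
det S = -5, so S⁻¹ = [[-1/5, 3/5], [1/5, 2/5]].
C⁻¹Q = [[5, -5], [-4, -4], [-5, 5]].
P = (C⁻¹Q)S⁻¹ = [[-2, 1], [0, -4], [2, -1]].

P = [[-2, 1], [0, -4], [2, -1]]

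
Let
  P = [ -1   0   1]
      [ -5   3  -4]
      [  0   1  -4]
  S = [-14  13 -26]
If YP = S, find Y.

Y = [[-6, 4, 1]]

Since P sits to the right of Y, Y = SP⁻¹.
det P = 3, so P⁻¹ = [[-8/3, 1/3, -1], [-20/3, 4/3, -3], [-5/3, 1/3, -1]].
Y = SP⁻¹ = [[-14, 13, -26]] · [[-8/3, 1/3, -1], [-20/3, 4/3, -3], [-5/3, 1/3, -1]] = [[-6, 4, 1]].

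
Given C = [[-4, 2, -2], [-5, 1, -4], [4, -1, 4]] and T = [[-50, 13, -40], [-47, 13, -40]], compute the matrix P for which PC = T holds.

P = [[2, 6, -3], [2, 3, -6]]

C is on the right of P, so right-multiply by C⁻¹: P = TC⁻¹.
det C = 6; the adjugate gives C⁻¹ = [[0, -1, -1], [2/3, -4/3, -1], [1/6, 2/3, 1]].
P = TC⁻¹ = [[-50, 13, -40], [-47, 13, -40]] · [[0, -1, -1], [2/3, -4/3, -1], [1/6, 2/3, 1]] = [[2, 6, -3], [2, 3, -6]].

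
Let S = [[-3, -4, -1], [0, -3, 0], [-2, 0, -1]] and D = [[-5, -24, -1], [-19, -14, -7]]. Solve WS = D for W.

W = [[3, 4, -2], [5, -2, 2]]

Since S sits to the right of W, W = DS⁻¹.
det S = -3; the adjugate gives S⁻¹ = [[-1, 4/3, 1], [0, -1/3, 0], [2, -8/3, -3]].
W = DS⁻¹ = [[-5, -24, -1], [-19, -14, -7]] · [[-1, 4/3, 1], [0, -1/3, 0], [2, -8/3, -3]] = [[3, 4, -2], [5, -2, 2]].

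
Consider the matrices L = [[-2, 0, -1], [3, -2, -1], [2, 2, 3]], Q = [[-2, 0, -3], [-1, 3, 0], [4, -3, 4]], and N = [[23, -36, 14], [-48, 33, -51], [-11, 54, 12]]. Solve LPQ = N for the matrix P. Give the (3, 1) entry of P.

-4

P = L⁻¹NQ⁻¹ (apply L⁻¹ on the left and Q⁻¹ on the right).
L has determinant -2; L⁻¹ = [[2, 1, 1], [11/2, 2, 5/2], [-5, -2, -2]].
Q has determinant 3; Q⁻¹ = [[4, 3, 3], [4/3, 4/3, 1], [-3, -2, -2]].
L⁻¹N = [[-13, 15, -11], [3, 3, 5], [3, 6, 8]].
P = (L⁻¹N)Q⁻¹ = [[1, 3, -2], [1, 3, 2], [-4, 1, -1]].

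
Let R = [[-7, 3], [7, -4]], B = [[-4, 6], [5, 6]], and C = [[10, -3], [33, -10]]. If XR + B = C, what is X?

XR = C − B = [[14, -9], [28, -16]].
Since R sits to the right of X, X = (C − B)R⁻¹.
det R = 7; the adjugate gives R⁻¹ = [[-4/7, -3/7], [-1, -1]].
X = (C − B)R⁻¹ = [[1, 3], [0, 4]].

X = [[1, 3], [0, 4]]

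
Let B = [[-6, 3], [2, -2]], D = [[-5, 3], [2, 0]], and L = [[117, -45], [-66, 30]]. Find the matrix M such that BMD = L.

M = [[0, -3], [-5, 1]]

M = B⁻¹LD⁻¹ (apply B⁻¹ on the left and D⁻¹ on the right).
B has determinant 6; B⁻¹ = [[-1/3, -1/2], [-1/3, -1]].
det D = -6; the adjugate gives D⁻¹ = [[0, 1/2], [1/3, 5/6]].
B⁻¹L = [[-6, 0], [27, -15]].
M = (B⁻¹L)D⁻¹ = [[0, -3], [-5, 1]].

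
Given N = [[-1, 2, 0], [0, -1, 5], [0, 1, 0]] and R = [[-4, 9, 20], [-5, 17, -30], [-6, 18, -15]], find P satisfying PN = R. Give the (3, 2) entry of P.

-3

N is on the right of P, so right-multiply by N⁻¹: P = RN⁻¹.
det N = 5; the adjugate gives N⁻¹ = [[-1, 0, 2], [0, 0, 1], [0, 1/5, 1/5]].
P = RN⁻¹ = [[-4, 9, 20], [-5, 17, -30], [-6, 18, -15]] · [[-1, 0, 2], [0, 0, 1], [0, 1/5, 1/5]] = [[4, 4, 5], [5, -6, 1], [6, -3, 3]].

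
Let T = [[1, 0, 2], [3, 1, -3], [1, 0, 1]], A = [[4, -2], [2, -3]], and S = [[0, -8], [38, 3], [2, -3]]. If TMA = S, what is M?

Isolating M: multiply by T⁻¹ from the left and A⁻¹ from the right, so M = T⁻¹SA⁻¹.
T has determinant -1; T⁻¹ = [[-1, 0, 2], [6, 1, -9], [1, 0, -1]].
det A = -8, so A⁻¹ = [[3/8, -1/4], [1/4, -1/2]].
T⁻¹S = [[4, 2], [20, -18], [-2, -5]].
M = (T⁻¹S)A⁻¹ = [[2, -2], [3, 4], [-2, 3]].

M = [[2, -2], [3, 4], [-2, 3]]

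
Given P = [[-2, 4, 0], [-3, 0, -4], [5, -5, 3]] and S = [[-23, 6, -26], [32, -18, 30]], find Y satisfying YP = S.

Y = [[-1, 5, -2], [-2, -6, 2]]

Right-multiplying both sides by P⁻¹ gives Y = SP⁻¹.
det P = -4, so P⁻¹ = [[5, 3, 4], [11/4, 3/2, 2], [-15/4, -5/2, -3]].
Y = SP⁻¹ = [[-23, 6, -26], [32, -18, 30]] · [[5, 3, 4], [11/4, 3/2, 2], [-15/4, -5/2, -3]] = [[-1, 5, -2], [-2, -6, 2]].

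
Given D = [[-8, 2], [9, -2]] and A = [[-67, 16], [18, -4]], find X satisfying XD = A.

X = [[5, -3], [0, 2]]

Since D sits to the right of X, X = AD⁻¹.
D has determinant -2; D⁻¹ = [[1, 1], [9/2, 4]].
X = AD⁻¹ = [[-67, 16], [18, -4]] · [[1, 1], [9/2, 4]] = [[5, -3], [0, 2]].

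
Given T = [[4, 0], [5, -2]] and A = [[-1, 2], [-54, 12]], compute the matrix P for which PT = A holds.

P = [[1, -1], [-6, -6]]

Right-multiplying both sides by T⁻¹ gives P = AT⁻¹.
det T = -8, so T⁻¹ = [[1/4, 0], [5/8, -1/2]].
P = AT⁻¹ = [[-1, 2], [-54, 12]] · [[1/4, 0], [5/8, -1/2]] = [[1, -1], [-6, -6]].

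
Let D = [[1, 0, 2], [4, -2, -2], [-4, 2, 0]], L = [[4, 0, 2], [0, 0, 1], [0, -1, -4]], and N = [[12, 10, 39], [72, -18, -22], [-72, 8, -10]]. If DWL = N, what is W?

Left-multiply by D⁻¹ and right-multiply by L⁻¹: W = D⁻¹NL⁻¹.
D has determinant 4; D⁻¹ = [[1, 1, 1], [2, 2, 5/2], [0, -1/2, -1/2]].
det L = 4; the adjugate gives L⁻¹ = [[1/4, -1/2, 0], [0, -4, -1], [0, 1, 0]].
D⁻¹N = [[12, 0, 7], [-12, 4, 9], [0, 5, 16]].
W = (D⁻¹N)L⁻¹ = [[3, 1, 0], [-3, -1, -4], [0, -4, -5]].

W = [[3, 1, 0], [-3, -1, -4], [0, -4, -5]]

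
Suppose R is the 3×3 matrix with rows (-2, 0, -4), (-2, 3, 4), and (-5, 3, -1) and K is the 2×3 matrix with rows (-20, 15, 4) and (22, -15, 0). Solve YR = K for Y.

Y = [[-1, 1, 4], [0, -1, -4]]

Since R sits to the right of Y, Y = KR⁻¹.
R has determinant -6; R⁻¹ = [[5/2, 2, -2], [11/3, 3, -8/3], [-3/2, -1, 1]].
Y = KR⁻¹ = [[-20, 15, 4], [22, -15, 0]] · [[5/2, 2, -2], [11/3, 3, -8/3], [-3/2, -1, 1]] = [[-1, 1, 4], [0, -1, -4]].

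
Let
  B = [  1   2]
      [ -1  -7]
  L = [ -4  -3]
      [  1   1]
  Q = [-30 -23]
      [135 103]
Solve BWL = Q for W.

W = [[-3, 0], [5, -1]]

W = B⁻¹QL⁻¹ (apply B⁻¹ on the left and L⁻¹ on the right).
B has determinant -5; B⁻¹ = [[7/5, 2/5], [-1/5, -1/5]].
L has determinant -1; L⁻¹ = [[-1, -3], [1, 4]].
B⁻¹Q = [[12, 9], [-21, -16]].
W = (B⁻¹Q)L⁻¹ = [[-3, 0], [5, -1]].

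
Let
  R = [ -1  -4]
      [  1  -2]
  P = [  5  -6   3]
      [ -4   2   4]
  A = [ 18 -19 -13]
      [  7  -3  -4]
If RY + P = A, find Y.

Y = [[3, 1, 0], [-4, 3, 4]]

RY = A − P = [[13, -13, -16], [11, -5, -8]].
Since R multiplies Y on the left, Y = R⁻¹(A − P).
det R = 6; the adjugate gives R⁻¹ = [[-1/3, 2/3], [-1/6, -1/6]].
Y = R⁻¹(A − P) = [[3, 1, 0], [-4, 3, 4]].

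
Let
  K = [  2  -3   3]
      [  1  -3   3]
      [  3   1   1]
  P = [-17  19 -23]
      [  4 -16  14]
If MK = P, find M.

Right-multiplying both sides by K⁻¹ gives M = PK⁻¹.
K has determinant -6; K⁻¹ = [[1, -1, 0], [-4/3, 7/6, 1/2], [-5/3, 11/6, 1/2]].
M = PK⁻¹ = [[-17, 19, -23], [4, -16, 14]] · [[1, -1, 0], [-4/3, 7/6, 1/2], [-5/3, 11/6, 1/2]] = [[-4, -3, -2], [2, 3, -1]].

M = [[-4, -3, -2], [2, 3, -1]]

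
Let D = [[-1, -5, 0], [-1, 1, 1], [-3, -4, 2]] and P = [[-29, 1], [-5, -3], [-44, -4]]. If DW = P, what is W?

Left-multiplying both sides by D⁻¹ gives W = D⁻¹P.
D has determinant -1; D⁻¹ = [[-6, -10, 5], [1, 2, -1], [-7, -11, 6]].
W = D⁻¹P = [[-6, -10, 5], [1, 2, -1], [-7, -11, 6]] · [[-29, 1], [-5, -3], [-44, -4]] = [[4, 4], [5, -1], [-6, 2]].

W = [[4, 4], [5, -1], [-6, 2]]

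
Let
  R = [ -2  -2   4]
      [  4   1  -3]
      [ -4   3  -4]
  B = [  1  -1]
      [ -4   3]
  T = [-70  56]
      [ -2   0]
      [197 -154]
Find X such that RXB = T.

Isolating X: multiply by R⁻¹ from the left and B⁻¹ from the right, so X = R⁻¹TB⁻¹.
R has determinant -2; R⁻¹ = [[-5/2, -2, -1], [-14, -12, -5], [-8, -7, -3]].
B has determinant -1; B⁻¹ = [[-3, -1], [-4, -1]].
R⁻¹T = [[-18, 14], [19, -14], [-17, 14]].
X = (R⁻¹T)B⁻¹ = [[-2, 4], [-1, -5], [-5, 3]].

X = [[-2, 4], [-1, -5], [-5, 3]]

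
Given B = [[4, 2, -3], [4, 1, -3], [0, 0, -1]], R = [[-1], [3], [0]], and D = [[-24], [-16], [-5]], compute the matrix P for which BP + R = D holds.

BP = D − R = [[-23], [-19], [-5]].
Left-multiplying both sides by B⁻¹ gives P = B⁻¹(D − R).
B has determinant 4; B⁻¹ = [[-1/4, 1/2, -3/4], [1, -1, 0], [0, 0, -1]].
P = B⁻¹(D − R) = [[0], [-4], [5]].

P = [[0], [-4], [5]]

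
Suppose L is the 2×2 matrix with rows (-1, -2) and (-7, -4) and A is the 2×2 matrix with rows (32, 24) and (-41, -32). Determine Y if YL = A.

L is on the right of Y, so right-multiply by L⁻¹: Y = AL⁻¹.
L has determinant -10; L⁻¹ = [[2/5, -1/5], [-7/10, 1/10]].
Y = AL⁻¹ = [[32, 24], [-41, -32]] · [[2/5, -1/5], [-7/10, 1/10]] = [[-4, -4], [6, 5]].

Y = [[-4, -4], [6, 5]]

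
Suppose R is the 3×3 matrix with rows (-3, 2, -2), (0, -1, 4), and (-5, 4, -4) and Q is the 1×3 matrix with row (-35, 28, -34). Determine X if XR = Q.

Since R sits to the right of X, X = QR⁻¹.
R has determinant 6; R⁻¹ = [[-2, 0, 1], [-10/3, 1/3, 2], [-5/6, 1/3, 1/2]].
X = QR⁻¹ = [[-35, 28, -34]] · [[-2, 0, 1], [-10/3, 1/3, 2], [-5/6, 1/3, 1/2]] = [[5, -2, 4]].

X = [[5, -2, 4]]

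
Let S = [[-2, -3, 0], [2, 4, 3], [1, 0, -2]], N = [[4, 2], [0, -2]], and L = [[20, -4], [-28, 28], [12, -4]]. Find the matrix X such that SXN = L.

X = [[5, -5], [-5, 1], [1, -5]]

Left-multiply by S⁻¹ and right-multiply by N⁻¹: X = S⁻¹LN⁻¹.
det S = -5, so S⁻¹ = [[8/5, 6/5, 9/5], [-7/5, -4/5, -6/5], [4/5, 3/5, 2/5]].
N has determinant -8; N⁻¹ = [[1/4, 1/4], [0, -1/2]].
S⁻¹L = [[20, 20], [-20, -12], [4, 12]].
X = (S⁻¹L)N⁻¹ = [[5, -5], [-5, 1], [1, -5]].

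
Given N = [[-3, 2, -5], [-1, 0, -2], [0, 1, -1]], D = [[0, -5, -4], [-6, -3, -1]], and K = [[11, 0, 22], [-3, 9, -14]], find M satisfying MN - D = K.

M = [[-3, -2, 1], [3, 0, 0]]

MN = K + D = [[11, -5, 18], [-9, 6, -15]].
N is on the right of M, so right-multiply by N⁻¹: M = (K + D)N⁻¹.
N has determinant -3; N⁻¹ = [[-2/3, 1, 4/3], [1/3, -1, 1/3], [1/3, -1, -2/3]].
M = (K + D)N⁻¹ = [[-3, -2, 1], [3, 0, 0]].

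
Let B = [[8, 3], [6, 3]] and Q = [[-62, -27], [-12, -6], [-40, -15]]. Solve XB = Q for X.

Right-multiplying both sides by B⁻¹ gives X = QB⁻¹.
det B = 6, so B⁻¹ = [[1/2, -1/2], [-1, 4/3]].
X = QB⁻¹ = [[-62, -27], [-12, -6], [-40, -15]] · [[1/2, -1/2], [-1, 4/3]] = [[-4, -5], [0, -2], [-5, 0]].

X = [[-4, -5], [0, -2], [-5, 0]]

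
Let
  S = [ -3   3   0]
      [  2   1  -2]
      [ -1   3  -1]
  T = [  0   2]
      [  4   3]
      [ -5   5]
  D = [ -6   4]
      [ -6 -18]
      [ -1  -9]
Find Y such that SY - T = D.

SY = D + T = [[-6, 6], [-2, -15], [-6, -4]].
Since S multiplies Y on the left, Y = S⁻¹(D + T).
det S = -3; the adjugate gives S⁻¹ = [[-5/3, -1, 2], [-4/3, -1, 2], [-7/3, -2, 3]].
Y = S⁻¹(D + T) = [[0, -3], [-2, -1], [0, 4]].

Y = [[0, -3], [-2, -1], [0, 4]]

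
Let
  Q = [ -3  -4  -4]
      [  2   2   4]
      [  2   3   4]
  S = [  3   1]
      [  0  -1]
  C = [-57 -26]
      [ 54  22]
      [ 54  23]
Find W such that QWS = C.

W = [[1, -1], [0, -1], [4, 0]]

Left-multiply by Q⁻¹ and right-multiply by S⁻¹: W = Q⁻¹CS⁻¹.
Q has determinant 4; Q⁻¹ = [[-1, 1, -2], [0, -1, 1], [1/2, 1/4, 1/2]].
det S = -3, so S⁻¹ = [[1/3, 1/3], [0, -1]].
Q⁻¹C = [[3, 2], [0, 1], [12, 4]].
W = (Q⁻¹C)S⁻¹ = [[1, -1], [0, -1], [4, 0]].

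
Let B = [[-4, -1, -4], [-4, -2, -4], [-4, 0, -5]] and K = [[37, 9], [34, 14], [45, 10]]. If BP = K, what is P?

P = [[-5, 5], [3, -5], [-5, -6]]

Left-multiplying both sides by B⁻¹ gives P = B⁻¹K.
B has determinant -4; B⁻¹ = [[-5/2, 5/4, 1], [1, -1, 0], [2, -1, -1]].
P = B⁻¹K = [[-5/2, 5/4, 1], [1, -1, 0], [2, -1, -1]] · [[37, 9], [34, 14], [45, 10]] = [[-5, 5], [3, -5], [-5, -6]].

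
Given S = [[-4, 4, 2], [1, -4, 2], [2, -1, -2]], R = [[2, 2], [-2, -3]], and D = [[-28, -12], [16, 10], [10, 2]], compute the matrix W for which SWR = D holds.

Left-multiply by S⁻¹ and right-multiply by R⁻¹: W = S⁻¹DR⁻¹.
det S = -2; the adjugate gives S⁻¹ = [[-5, -3, -8], [-3, -2, -5], [-7/2, -2, -6]].
R has determinant -2; R⁻¹ = [[3/2, 1], [-1, -1]].
S⁻¹D = [[12, 14], [2, 6], [6, 10]].
W = (S⁻¹D)R⁻¹ = [[4, -2], [-3, -4], [-1, -4]].

W = [[4, -2], [-3, -4], [-1, -4]]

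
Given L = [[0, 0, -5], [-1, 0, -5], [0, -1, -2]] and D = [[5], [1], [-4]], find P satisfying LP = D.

P = [[4], [6], [-1]]

L is on the left of P, so left-multiply by L⁻¹: P = L⁻¹D.
det L = -5; the adjugate gives L⁻¹ = [[1, -1, 0], [2/5, 0, -1], [-1/5, 0, 0]].
P = L⁻¹D = [[1, -1, 0], [2/5, 0, -1], [-1/5, 0, 0]] · [[5], [1], [-4]] = [[4], [6], [-1]].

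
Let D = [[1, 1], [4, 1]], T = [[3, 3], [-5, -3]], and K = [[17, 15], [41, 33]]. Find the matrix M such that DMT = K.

M = [[1, -1], [3, 0]]

Isolating M: multiply by D⁻¹ from the left and T⁻¹ from the right, so M = D⁻¹KT⁻¹.
det D = -3; the adjugate gives D⁻¹ = [[-1/3, 1/3], [4/3, -1/3]].
det T = 6; the adjugate gives T⁻¹ = [[-1/2, -1/2], [5/6, 1/2]].
D⁻¹K = [[8, 6], [9, 9]].
M = (D⁻¹K)T⁻¹ = [[1, -1], [3, 0]].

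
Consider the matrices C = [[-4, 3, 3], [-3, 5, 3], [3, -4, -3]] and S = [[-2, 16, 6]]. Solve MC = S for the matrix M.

M = [[-4, 4, -2]]

Right-multiplying both sides by C⁻¹ gives M = SC⁻¹.
det C = 3; the adjugate gives C⁻¹ = [[-1, -1, -2], [0, 1, 1], [-1, -7/3, -11/3]].
M = SC⁻¹ = [[-2, 16, 6]] · [[-1, -1, -2], [0, 1, 1], [-1, -7/3, -11/3]] = [[-4, 4, -2]].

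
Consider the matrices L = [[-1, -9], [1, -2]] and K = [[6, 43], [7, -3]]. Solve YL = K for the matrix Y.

Since L sits to the right of Y, Y = KL⁻¹.
det L = 11, so L⁻¹ = [[-2/11, 9/11], [-1/11, -1/11]].
Y = KL⁻¹ = [[6, 43], [7, -3]] · [[-2/11, 9/11], [-1/11, -1/11]] = [[-5, 1], [-1, 6]].

Y = [[-5, 1], [-1, 6]]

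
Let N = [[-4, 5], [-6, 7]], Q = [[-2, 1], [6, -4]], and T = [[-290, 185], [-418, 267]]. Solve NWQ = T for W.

W = [[0, 5], [5, -4]]

W = N⁻¹TQ⁻¹ (apply N⁻¹ on the left and Q⁻¹ on the right).
N has determinant 2; N⁻¹ = [[7/2, -5/2], [3, -2]].
det Q = 2, so Q⁻¹ = [[-2, -1/2], [-3, -1]].
N⁻¹T = [[30, -20], [-34, 21]].
W = (N⁻¹T)Q⁻¹ = [[0, 5], [5, -4]].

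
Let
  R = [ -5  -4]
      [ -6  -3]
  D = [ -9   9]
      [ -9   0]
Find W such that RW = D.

Since R multiplies W on the left, W = R⁻¹D.
det R = -9; the adjugate gives R⁻¹ = [[1/3, -4/9], [-2/3, 5/9]].
W = R⁻¹D = [[1/3, -4/9], [-2/3, 5/9]] · [[-9, 9], [-9, 0]] = [[1, 3], [1, -6]].

W = [[1, 3], [1, -6]]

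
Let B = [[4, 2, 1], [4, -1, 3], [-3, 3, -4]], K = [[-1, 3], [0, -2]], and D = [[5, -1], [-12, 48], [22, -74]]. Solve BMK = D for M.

Isolating M: multiply by B⁻¹ from the left and K⁻¹ from the right, so M = B⁻¹DK⁻¹.
B has determinant 3; B⁻¹ = [[-5/3, 11/3, 7/3], [7/3, -13/3, -8/3], [3, -6, -4]].
K has determinant 2; K⁻¹ = [[-1, -3/2], [0, -1/2]].
B⁻¹D = [[-1, 5], [5, -13], [-1, 5]].
M = (B⁻¹D)K⁻¹ = [[1, -1], [-5, -1], [1, -1]].

M = [[1, -1], [-5, -1], [1, -1]]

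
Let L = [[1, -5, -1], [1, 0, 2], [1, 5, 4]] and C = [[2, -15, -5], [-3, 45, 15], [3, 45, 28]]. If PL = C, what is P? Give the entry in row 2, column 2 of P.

-6

L is on the right of P, so right-multiply by L⁻¹: P = CL⁻¹.
L has determinant -5; L⁻¹ = [[2, -3, 2], [2/5, -1, 3/5], [-1, 2, -1]].
P = CL⁻¹ = [[2, -15, -5], [-3, 45, 15], [3, 45, 28]] · [[2, -3, 2], [2/5, -1, 3/5], [-1, 2, -1]] = [[3, -1, 0], [-3, -6, 6], [-4, 2, 5]].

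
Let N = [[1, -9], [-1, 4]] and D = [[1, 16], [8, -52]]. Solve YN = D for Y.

Y = [[-4, -5], [4, -4]]

N is on the right of Y, so right-multiply by N⁻¹: Y = DN⁻¹.
det N = -5, so N⁻¹ = [[-4/5, -9/5], [-1/5, -1/5]].
Y = DN⁻¹ = [[1, 16], [8, -52]] · [[-4/5, -9/5], [-1/5, -1/5]] = [[-4, -5], [4, -4]].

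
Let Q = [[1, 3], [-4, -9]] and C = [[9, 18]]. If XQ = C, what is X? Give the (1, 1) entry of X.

Since Q sits to the right of X, X = CQ⁻¹.
det Q = 3; the adjugate gives Q⁻¹ = [[-3, -1], [4/3, 1/3]].
X = CQ⁻¹ = [[9, 18]] · [[-3, -1], [4/3, 1/3]] = [[-3, -3]].

-3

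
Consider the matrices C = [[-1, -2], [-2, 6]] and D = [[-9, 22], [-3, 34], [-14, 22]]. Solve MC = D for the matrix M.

C is on the right of M, so right-multiply by C⁻¹: M = DC⁻¹.
det C = -10; the adjugate gives C⁻¹ = [[-3/5, -1/5], [-1/5, 1/10]].
M = DC⁻¹ = [[-9, 22], [-3, 34], [-14, 22]] · [[-3/5, -1/5], [-1/5, 1/10]] = [[1, 4], [-5, 4], [4, 5]].

M = [[1, 4], [-5, 4], [4, 5]]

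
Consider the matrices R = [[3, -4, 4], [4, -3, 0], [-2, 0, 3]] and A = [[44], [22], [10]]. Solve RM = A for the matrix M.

M = [[4], [-2], [6]]

Since R multiplies M on the left, M = R⁻¹A.
det R = -3, so R⁻¹ = [[3, -4, -4], [4, -17/3, -16/3], [2, -8/3, -7/3]].
M = R⁻¹A = [[3, -4, -4], [4, -17/3, -16/3], [2, -8/3, -7/3]] · [[44], [22], [10]] = [[4], [-2], [6]].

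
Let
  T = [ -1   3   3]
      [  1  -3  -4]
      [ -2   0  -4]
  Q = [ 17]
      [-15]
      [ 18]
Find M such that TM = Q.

M = [[-5], [6], [-2]]

Left-multiplying both sides by T⁻¹ gives M = T⁻¹Q.
T has determinant 6; T⁻¹ = [[2, 2, -1/2], [2, 5/3, -1/6], [-1, -1, 0]].
M = T⁻¹Q = [[2, 2, -1/2], [2, 5/3, -1/6], [-1, -1, 0]] · [[17], [-15], [18]] = [[-5], [6], [-2]].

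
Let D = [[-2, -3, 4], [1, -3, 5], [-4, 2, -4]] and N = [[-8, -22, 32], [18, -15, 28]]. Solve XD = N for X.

X = [[4, 4, 1], [-1, 4, -3]]

Since D sits to the right of X, X = ND⁻¹.
det D = 4; the adjugate gives D⁻¹ = [[1/2, -1, -3/4], [-4, 6, 7/2], [-5/2, 4, 9/4]].
X = ND⁻¹ = [[-8, -22, 32], [18, -15, 28]] · [[1/2, -1, -3/4], [-4, 6, 7/2], [-5/2, 4, 9/4]] = [[4, 4, 1], [-1, 4, -3]].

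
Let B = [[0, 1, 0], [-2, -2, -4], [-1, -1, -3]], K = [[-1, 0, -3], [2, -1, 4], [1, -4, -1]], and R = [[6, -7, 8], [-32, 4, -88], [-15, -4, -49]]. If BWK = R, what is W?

W = B⁻¹RK⁻¹ (apply B⁻¹ on the left and K⁻¹ on the right).
det B = -2; the adjugate gives B⁻¹ = [[-1, -3/2, 2], [1, 0, 0], [0, 1/2, -1]].
det K = 4, so K⁻¹ = [[17/4, 3, -3/4], [3/2, 1, -1/2], [-7/4, -1, 1/4]].
B⁻¹R = [[12, -7, 26], [6, -7, 8], [-1, 6, 5]].
W = (B⁻¹R)K⁻¹ = [[-5, 3, 1], [1, 3, 1], [-4, -2, -1]].

W = [[-5, 3, 1], [1, 3, 1], [-4, -2, -1]]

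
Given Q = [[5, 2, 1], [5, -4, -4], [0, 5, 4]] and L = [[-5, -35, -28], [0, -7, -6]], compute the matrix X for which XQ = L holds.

X = [[-4, 3, -3], [-2, 2, 1]]

Q is on the right of X, so right-multiply by Q⁻¹: X = LQ⁻¹.
det Q = 5, so Q⁻¹ = [[4/5, -3/5, -4/5], [-4, 4, 5], [5, -5, -6]].
X = LQ⁻¹ = [[-5, -35, -28], [0, -7, -6]] · [[4/5, -3/5, -4/5], [-4, 4, 5], [5, -5, -6]] = [[-4, 3, -3], [-2, 2, 1]].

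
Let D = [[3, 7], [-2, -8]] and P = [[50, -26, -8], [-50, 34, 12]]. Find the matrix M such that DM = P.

Since D multiplies M on the left, M = D⁻¹P.
D has determinant -10; D⁻¹ = [[4/5, 7/10], [-1/5, -3/10]].
M = D⁻¹P = [[4/5, 7/10], [-1/5, -3/10]] · [[50, -26, -8], [-50, 34, 12]] = [[5, 3, 2], [5, -5, -2]].

M = [[5, 3, 2], [5, -5, -2]]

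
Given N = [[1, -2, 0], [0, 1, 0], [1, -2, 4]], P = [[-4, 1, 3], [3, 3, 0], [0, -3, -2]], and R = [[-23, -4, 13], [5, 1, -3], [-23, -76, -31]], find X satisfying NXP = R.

Isolating X: multiply by N⁻¹ from the left and P⁻¹ from the right, so X = N⁻¹RP⁻¹.
det N = 4; the adjugate gives N⁻¹ = [[1, 2, 0], [0, 1, 0], [-1/4, 0, 1/4]].
det P = 3; the adjugate gives P⁻¹ = [[-2, -7/3, -3], [2, 8/3, 3], [-3, -4, -5]].
N⁻¹R = [[-13, -2, 7], [5, 1, -3], [0, -18, -11]].
X = (N⁻¹R)P⁻¹ = [[1, -3, -2], [1, 3, 3], [-3, -4, 1]].

X = [[1, -3, -2], [1, 3, 3], [-3, -4, 1]]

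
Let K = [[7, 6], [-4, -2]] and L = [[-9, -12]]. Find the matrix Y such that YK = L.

K is on the right of Y, so right-multiply by K⁻¹: Y = LK⁻¹.
det K = 10; the adjugate gives K⁻¹ = [[-1/5, -3/5], [2/5, 7/10]].
Y = LK⁻¹ = [[-9, -12]] · [[-1/5, -3/5], [2/5, 7/10]] = [[-3, -3]].

Y = [[-3, -3]]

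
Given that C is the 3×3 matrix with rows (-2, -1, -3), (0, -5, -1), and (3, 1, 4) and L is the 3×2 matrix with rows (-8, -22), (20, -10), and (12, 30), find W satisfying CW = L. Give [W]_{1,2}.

3

Since C multiplies W on the left, W = C⁻¹L.
C has determinant -4; C⁻¹ = [[19/4, -1/4, 7/2], [3/4, -1/4, 1/2], [-15/4, 1/4, -5/2]].
W = C⁻¹L = [[19/4, -1/4, 7/2], [3/4, -1/4, 1/2], [-15/4, 1/4, -5/2]] · [[-8, -22], [20, -10], [12, 30]] = [[-1, 3], [-5, 1], [5, 5]].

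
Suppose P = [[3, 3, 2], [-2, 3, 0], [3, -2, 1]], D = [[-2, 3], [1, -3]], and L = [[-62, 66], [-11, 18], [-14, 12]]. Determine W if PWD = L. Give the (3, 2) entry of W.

W = P⁻¹LD⁻¹ (apply P⁻¹ on the left and D⁻¹ on the right).
det P = 5, so P⁻¹ = [[3/5, -7/5, -6/5], [2/5, -3/5, -4/5], [-1, 3, 3]].
det D = 3; the adjugate gives D⁻¹ = [[-1, -1], [-1/3, -2/3]].
P⁻¹L = [[-5, 0], [-7, 6], [-13, 24]].
W = (P⁻¹L)D⁻¹ = [[5, 5], [5, 3], [5, -3]].

-3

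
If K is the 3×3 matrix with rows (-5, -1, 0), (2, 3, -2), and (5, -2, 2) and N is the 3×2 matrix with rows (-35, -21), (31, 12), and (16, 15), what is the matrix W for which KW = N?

K is on the left of W, so left-multiply by K⁻¹: W = K⁻¹N.
det K = 4; the adjugate gives K⁻¹ = [[1/2, 1/2, 1/2], [-7/2, -5/2, -5/2], [-19/4, -15/4, -13/4]].
W = K⁻¹N = [[1/2, 1/2, 1/2], [-7/2, -5/2, -5/2], [-19/4, -15/4, -13/4]] · [[-35, -21], [31, 12], [16, 15]] = [[6, 3], [5, 6], [-2, 6]].

W = [[6, 3], [5, 6], [-2, 6]]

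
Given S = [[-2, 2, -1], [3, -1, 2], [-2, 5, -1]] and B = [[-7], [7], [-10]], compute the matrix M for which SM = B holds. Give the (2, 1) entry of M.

Left-multiplying both sides by S⁻¹ gives M = S⁻¹B.
det S = 3, so S⁻¹ = [[-3, -1, 1], [-1/3, 0, 1/3], [13/3, 2, -4/3]].
M = S⁻¹B = [[-3, -1, 1], [-1/3, 0, 1/3], [13/3, 2, -4/3]] · [[-7], [7], [-10]] = [[4], [-1], [-3]].

-1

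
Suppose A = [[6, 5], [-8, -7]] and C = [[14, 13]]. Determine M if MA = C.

A is on the right of M, so right-multiply by A⁻¹: M = CA⁻¹.
A has determinant -2; A⁻¹ = [[7/2, 5/2], [-4, -3]].
M = CA⁻¹ = [[14, 13]] · [[7/2, 5/2], [-4, -3]] = [[-3, -4]].

M = [[-3, -4]]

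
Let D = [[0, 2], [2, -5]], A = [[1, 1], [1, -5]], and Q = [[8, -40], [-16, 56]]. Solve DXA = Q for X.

X = D⁻¹QA⁻¹ (apply D⁻¹ on the left and A⁻¹ on the right).
det D = -4; the adjugate gives D⁻¹ = [[5/4, 1/2], [1/2, 0]].
det A = -6; the adjugate gives A⁻¹ = [[5/6, 1/6], [1/6, -1/6]].
D⁻¹Q = [[2, -22], [4, -20]].
X = (D⁻¹Q)A⁻¹ = [[-2, 4], [0, 4]].

X = [[-2, 4], [0, 4]]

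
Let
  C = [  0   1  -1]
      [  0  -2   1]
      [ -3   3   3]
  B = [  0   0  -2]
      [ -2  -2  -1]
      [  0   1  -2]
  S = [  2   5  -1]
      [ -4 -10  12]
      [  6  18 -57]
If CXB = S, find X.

X = C⁻¹SB⁻¹ (apply C⁻¹ on the left and B⁻¹ on the right).
det C = 3; the adjugate gives C⁻¹ = [[-3, -2, -1/3], [-1, -1, 0], [-2, -1, 0]].
B has determinant 4; B⁻¹ = [[5/4, -1/2, -1], [-1, 0, 1], [-1/2, 0, 0]].
C⁻¹S = [[0, -1, -2], [2, 5, -11], [0, 0, -10]].
X = (C⁻¹S)B⁻¹ = [[2, 0, -1], [3, -1, 3], [5, 0, 0]].

X = [[2, 0, -1], [3, -1, 3], [5, 0, 0]]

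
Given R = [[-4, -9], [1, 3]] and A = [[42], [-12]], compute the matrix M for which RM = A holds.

Left-multiplying both sides by R⁻¹ gives M = R⁻¹A.
det R = -3; the adjugate gives R⁻¹ = [[-1, -3], [1/3, 4/3]].
M = R⁻¹A = [[-1, -3], [1/3, 4/3]] · [[42], [-12]] = [[-6], [-2]].

M = [[-6], [-2]]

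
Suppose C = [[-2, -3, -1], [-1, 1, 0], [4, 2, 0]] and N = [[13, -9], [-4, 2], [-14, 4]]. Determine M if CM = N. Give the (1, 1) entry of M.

-1

C is on the left of M, so left-multiply by C⁻¹: M = C⁻¹N.
C has determinant 6; C⁻¹ = [[0, -1/3, 1/6], [0, 2/3, 1/6], [-1, -4/3, -5/6]].
M = C⁻¹N = [[0, -1/3, 1/6], [0, 2/3, 1/6], [-1, -4/3, -5/6]] · [[13, -9], [-4, 2], [-14, 4]] = [[-1, 0], [-5, 2], [4, 3]].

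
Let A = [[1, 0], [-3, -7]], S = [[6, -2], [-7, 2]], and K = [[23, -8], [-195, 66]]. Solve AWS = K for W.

W = [[5, 1], [3, 0]]

Left-multiply by A⁻¹ and right-multiply by S⁻¹: W = A⁻¹KS⁻¹.
det A = -7, so A⁻¹ = [[1, 0], [-3/7, -1/7]].
det S = -2, so S⁻¹ = [[-1, -1], [-7/2, -3]].
A⁻¹K = [[23, -8], [18, -6]].
W = (A⁻¹K)S⁻¹ = [[5, 1], [3, 0]].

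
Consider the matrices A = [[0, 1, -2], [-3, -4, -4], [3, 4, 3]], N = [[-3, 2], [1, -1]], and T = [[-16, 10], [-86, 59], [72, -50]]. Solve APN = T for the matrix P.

Isolating P: multiply by A⁻¹ from the left and N⁻¹ from the right, so P = A⁻¹TN⁻¹.
A has determinant -3; A⁻¹ = [[-4/3, 11/3, 4], [1, -2, -2], [0, -1, -1]].
det N = 1; the adjugate gives N⁻¹ = [[-1, -2], [-1, -3]].
A⁻¹T = [[-6, 3], [12, -8], [14, -9]].
P = (A⁻¹T)N⁻¹ = [[3, 3], [-4, 0], [-5, -1]].

P = [[3, 3], [-4, 0], [-5, -1]]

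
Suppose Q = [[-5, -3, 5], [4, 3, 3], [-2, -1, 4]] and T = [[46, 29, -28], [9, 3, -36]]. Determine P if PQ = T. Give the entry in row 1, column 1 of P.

Q is on the right of P, so right-multiply by Q⁻¹: P = TQ⁻¹.
det Q = 1; the adjugate gives Q⁻¹ = [[15, 7, -24], [-22, -10, 35], [2, 1, -3]].
P = TQ⁻¹ = [[46, 29, -28], [9, 3, -36]] · [[15, 7, -24], [-22, -10, 35], [2, 1, -3]] = [[-4, 4, -5], [-3, -3, -3]].

-4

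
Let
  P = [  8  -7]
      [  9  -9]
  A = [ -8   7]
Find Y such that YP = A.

P is on the right of Y, so right-multiply by P⁻¹: Y = AP⁻¹.
det P = -9, so P⁻¹ = [[1, -7/9], [1, -8/9]].
Y = AP⁻¹ = [[-8, 7]] · [[1, -7/9], [1, -8/9]] = [[-1, 0]].

Y = [[-1, 0]]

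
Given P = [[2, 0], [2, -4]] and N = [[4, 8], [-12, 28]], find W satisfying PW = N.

P is on the left of W, so left-multiply by P⁻¹: W = P⁻¹N.
det P = -8; the adjugate gives P⁻¹ = [[1/2, 0], [1/4, -1/4]].
W = P⁻¹N = [[1/2, 0], [1/4, -1/4]] · [[4, 8], [-12, 28]] = [[2, 4], [4, -5]].

W = [[2, 4], [4, -5]]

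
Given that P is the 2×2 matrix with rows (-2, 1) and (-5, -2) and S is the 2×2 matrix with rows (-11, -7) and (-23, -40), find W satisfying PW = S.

W = [[5, 6], [-1, 5]]

Since P multiplies W on the left, W = P⁻¹S.
det P = 9; the adjugate gives P⁻¹ = [[-2/9, -1/9], [5/9, -2/9]].
W = P⁻¹S = [[-2/9, -1/9], [5/9, -2/9]] · [[-11, -7], [-23, -40]] = [[5, 6], [-1, 5]].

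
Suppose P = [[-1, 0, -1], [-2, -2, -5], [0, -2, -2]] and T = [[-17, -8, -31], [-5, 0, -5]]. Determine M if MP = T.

M = [[5, 6, -2], [5, 0, 0]]

P is on the right of M, so right-multiply by P⁻¹: M = TP⁻¹.
det P = 2, so P⁻¹ = [[-3, 1, -1], [-2, 1, -3/2], [2, -1, 1]].
M = TP⁻¹ = [[-17, -8, -31], [-5, 0, -5]] · [[-3, 1, -1], [-2, 1, -3/2], [2, -1, 1]] = [[5, 6, -2], [5, 0, 0]].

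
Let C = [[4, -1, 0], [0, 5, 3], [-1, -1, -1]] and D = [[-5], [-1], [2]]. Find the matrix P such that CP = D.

P = [[-1], [1], [-2]]

Left-multiplying both sides by C⁻¹ gives P = C⁻¹D.
C has determinant -5; C⁻¹ = [[2/5, 1/5, 3/5], [3/5, 4/5, 12/5], [-1, -1, -4]].
P = C⁻¹D = [[2/5, 1/5, 3/5], [3/5, 4/5, 12/5], [-1, -1, -4]] · [[-5], [-1], [2]] = [[-1], [1], [-2]].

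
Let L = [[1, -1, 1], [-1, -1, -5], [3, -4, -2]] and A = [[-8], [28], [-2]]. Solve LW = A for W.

W = [[-6], [-2], [-4]]

Left-multiplying both sides by L⁻¹ gives W = L⁻¹A.
det L = 6, so L⁻¹ = [[-3, -1, 1], [-17/6, -5/6, 2/3], [7/6, 1/6, -1/3]].
W = L⁻¹A = [[-3, -1, 1], [-17/6, -5/6, 2/3], [7/6, 1/6, -1/3]] · [[-8], [28], [-2]] = [[-6], [-2], [-4]].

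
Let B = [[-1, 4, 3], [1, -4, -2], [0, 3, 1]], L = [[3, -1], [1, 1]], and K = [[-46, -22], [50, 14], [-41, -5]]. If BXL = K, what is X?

Left-multiply by B⁻¹ and right-multiply by L⁻¹: X = B⁻¹KL⁻¹.
det B = 3; the adjugate gives B⁻¹ = [[2/3, 5/3, 4/3], [-1/3, -1/3, 1/3], [1, 1, 0]].
L has determinant 4; L⁻¹ = [[1/4, 1/4], [-1/4, 3/4]].
B⁻¹K = [[-2, 2], [-15, 1], [4, -8]].
X = (B⁻¹K)L⁻¹ = [[-1, 1], [-4, -3], [3, -5]].

X = [[-1, 1], [-4, -3], [3, -5]]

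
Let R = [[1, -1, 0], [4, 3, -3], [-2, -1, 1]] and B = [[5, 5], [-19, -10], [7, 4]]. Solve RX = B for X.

X = [[-1, -1], [-6, -6], [-1, -4]]

Since R multiplies X on the left, X = R⁻¹B.
det R = -2; the adjugate gives R⁻¹ = [[0, -1/2, -3/2], [-1, -1/2, -3/2], [-1, -3/2, -7/2]].
X = R⁻¹B = [[0, -1/2, -3/2], [-1, -1/2, -3/2], [-1, -3/2, -7/2]] · [[5, 5], [-19, -10], [7, 4]] = [[-1, -1], [-6, -6], [-1, -4]].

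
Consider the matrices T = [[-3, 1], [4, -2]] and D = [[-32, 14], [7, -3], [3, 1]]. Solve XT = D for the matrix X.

X = [[4, -5], [-1, 1], [-5, -3]]

Right-multiplying both sides by T⁻¹ gives X = DT⁻¹.
det T = 2, so T⁻¹ = [[-1, -1/2], [-2, -3/2]].
X = DT⁻¹ = [[-32, 14], [7, -3], [3, 1]] · [[-1, -1/2], [-2, -3/2]] = [[4, -5], [-1, 1], [-5, -3]].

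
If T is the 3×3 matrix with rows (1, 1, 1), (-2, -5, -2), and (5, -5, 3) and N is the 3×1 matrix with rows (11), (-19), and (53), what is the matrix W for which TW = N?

W = [[6], [-1], [6]]

Since T multiplies W on the left, W = T⁻¹N.
T has determinant 6; T⁻¹ = [[-25/6, -4/3, 1/2], [-2/3, -1/3, 0], [35/6, 5/3, -1/2]].
W = T⁻¹N = [[-25/6, -4/3, 1/2], [-2/3, -1/3, 0], [35/6, 5/3, -1/2]] · [[11], [-19], [53]] = [[6], [-1], [6]].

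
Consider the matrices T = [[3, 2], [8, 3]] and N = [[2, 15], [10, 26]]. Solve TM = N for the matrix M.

T is on the left of M, so left-multiply by T⁻¹: M = T⁻¹N.
T has determinant -7; T⁻¹ = [[-3/7, 2/7], [8/7, -3/7]].
M = T⁻¹N = [[-3/7, 2/7], [8/7, -3/7]] · [[2, 15], [10, 26]] = [[2, 1], [-2, 6]].

M = [[2, 1], [-2, 6]]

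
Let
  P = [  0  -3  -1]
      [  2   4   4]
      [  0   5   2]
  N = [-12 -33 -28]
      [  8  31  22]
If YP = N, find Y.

Y = [[-2, -6, -3], [0, 4, 3]]

Since P sits to the right of Y, Y = NP⁻¹.
P has determinant 2; P⁻¹ = [[-6, 1/2, -4], [-2, 0, -1], [5, 0, 3]].
Y = NP⁻¹ = [[-12, -33, -28], [8, 31, 22]] · [[-6, 1/2, -4], [-2, 0, -1], [5, 0, 3]] = [[-2, -6, -3], [0, 4, 3]].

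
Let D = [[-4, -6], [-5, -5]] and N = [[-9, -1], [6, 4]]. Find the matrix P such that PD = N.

P = [[-4, 5], [1, -2]]

D is on the right of P, so right-multiply by D⁻¹: P = ND⁻¹.
det D = -10, so D⁻¹ = [[1/2, -3/5], [-1/2, 2/5]].
P = ND⁻¹ = [[-9, -1], [6, 4]] · [[1/2, -3/5], [-1/2, 2/5]] = [[-4, 5], [1, -2]].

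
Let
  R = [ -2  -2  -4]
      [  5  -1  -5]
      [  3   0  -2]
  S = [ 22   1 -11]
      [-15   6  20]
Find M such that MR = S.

M = [[-1, 1, 5], [0, -6, 5]]

R is on the right of M, so right-multiply by R⁻¹: M = SR⁻¹.
det R = -6, so R⁻¹ = [[-1/3, 2/3, -1], [5/6, -8/3, 5], [-1/2, 1, -2]].
M = SR⁻¹ = [[22, 1, -11], [-15, 6, 20]] · [[-1/3, 2/3, -1], [5/6, -8/3, 5], [-1/2, 1, -2]] = [[-1, 1, 5], [0, -6, 5]].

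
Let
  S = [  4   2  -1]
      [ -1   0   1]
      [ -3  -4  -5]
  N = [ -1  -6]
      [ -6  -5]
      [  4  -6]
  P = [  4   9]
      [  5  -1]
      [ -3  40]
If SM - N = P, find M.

M = [[0, 1], [1, -3], [-1, -5]]

SM = P + N = [[3, 3], [-1, -6], [1, 34]].
Left-multiplying both sides by S⁻¹ gives M = S⁻¹(P + N).
det S = -4, so S⁻¹ = [[-1, -7/2, -1/2], [2, 23/4, 3/4], [-1, -5/2, -1/2]].
M = S⁻¹(P + N) = [[0, 1], [1, -3], [-1, -5]].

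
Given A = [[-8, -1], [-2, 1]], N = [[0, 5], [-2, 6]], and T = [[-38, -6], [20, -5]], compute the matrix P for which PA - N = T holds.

PA = T + N = [[-38, -1], [18, 1]].
Since A sits to the right of P, P = (T + N)A⁻¹.
det A = -10, so A⁻¹ = [[-1/10, -1/10], [-1/5, 4/5]].
P = (T + N)A⁻¹ = [[4, 3], [-2, -1]].

P = [[4, 3], [-2, -1]]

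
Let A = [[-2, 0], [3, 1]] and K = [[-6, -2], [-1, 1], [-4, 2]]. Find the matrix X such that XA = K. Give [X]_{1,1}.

A is on the right of X, so right-multiply by A⁻¹: X = KA⁻¹.
det A = -2, so A⁻¹ = [[-1/2, 0], [3/2, 1]].
X = KA⁻¹ = [[-6, -2], [-1, 1], [-4, 2]] · [[-1/2, 0], [3/2, 1]] = [[0, -2], [2, 1], [5, 2]].

0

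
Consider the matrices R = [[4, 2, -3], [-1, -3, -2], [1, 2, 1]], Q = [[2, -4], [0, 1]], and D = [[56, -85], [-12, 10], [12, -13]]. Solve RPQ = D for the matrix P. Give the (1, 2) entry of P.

P = R⁻¹DQ⁻¹ (apply R⁻¹ on the left and Q⁻¹ on the right).
det R = -1, so R⁻¹ = [[-1, 8, 13], [1, -7, -11], [-1, 6, 10]].
det Q = 2; the adjugate gives Q⁻¹ = [[1/2, 2], [0, 1]].
R⁻¹D = [[4, -4], [8, -12], [-8, 15]].
P = (R⁻¹D)Q⁻¹ = [[2, 4], [4, 4], [-4, -1]].

4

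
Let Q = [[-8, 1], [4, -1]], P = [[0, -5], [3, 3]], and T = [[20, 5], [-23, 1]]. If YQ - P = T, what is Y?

Y = [[-5, -5], [1, -3]]

YQ = T + P = [[20, 0], [-20, 4]].
Since Q sits to the right of Y, Y = (T + P)Q⁻¹.
det Q = 4, so Q⁻¹ = [[-1/4, -1/4], [-1, -2]].
Y = (T + P)Q⁻¹ = [[-5, -5], [1, -3]].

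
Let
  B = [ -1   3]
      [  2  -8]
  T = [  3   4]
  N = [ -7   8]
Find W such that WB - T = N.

WB = N + T = [[-4, 12]].
Right-multiplying both sides by B⁻¹ gives W = (N + T)B⁻¹.
det B = 2; the adjugate gives B⁻¹ = [[-4, -3/2], [-1, -1/2]].
W = (N + T)B⁻¹ = [[4, 0]].

W = [[4, 0]]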